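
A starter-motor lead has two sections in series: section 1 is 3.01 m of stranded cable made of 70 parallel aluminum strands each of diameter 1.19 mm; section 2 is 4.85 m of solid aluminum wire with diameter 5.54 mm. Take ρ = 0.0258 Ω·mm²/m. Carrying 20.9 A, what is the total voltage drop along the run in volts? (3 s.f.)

ρ = 0.0258 Ω·mm²/m = 2.58×10^-8 Ω·m
Section 1: A_strand = π(5.9500e-04)² = 1.112e-06 m²; R₁ = ρL/(N·A_s) = (2.58×10^-8)(3.01)/(70×1.112e-06) = 9.975×10^-4 Ω
Section 2: A = π(d/2)² = π(2.7700e-03 m)² = 2.411e-05 m²
R₂ = (2.58×10^-8)(4.85)/(2.411e-05) = 0.005191 Ω
R = R₁ + R₂ = 0.006188 Ω
V = IR = 20.9 × 0.006188 = 0.129 V

0.129 V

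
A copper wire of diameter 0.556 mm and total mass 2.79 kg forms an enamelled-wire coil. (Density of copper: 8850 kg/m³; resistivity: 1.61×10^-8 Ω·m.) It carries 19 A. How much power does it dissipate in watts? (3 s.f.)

31100 W

A = π(d/2)² = π(2.7800e-04 m)² = 2.4279e-07 m²
L = m/(density·A) = 2.79/(8850×2.4279e-07) = 1298 m
R = ρL/A = (1.61×10^-8)(1298)/(2.4279e-07) = 86.1 Ω
P = I²R = (19)² × 86.1 = 31100 W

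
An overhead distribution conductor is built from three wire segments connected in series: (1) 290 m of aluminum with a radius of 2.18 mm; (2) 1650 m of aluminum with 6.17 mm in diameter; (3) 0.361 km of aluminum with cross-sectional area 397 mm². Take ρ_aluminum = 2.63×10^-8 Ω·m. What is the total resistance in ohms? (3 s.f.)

Seg 1: A = πr² = π(2.1800e-03 m)² = 1.493e-05 m²
R_1 = (2.63×10^-8)(290)/(1.493e-05) = 0.5108 Ω
Seg 2: A = π(d/2)² = π(3.0850e-03 m)² = 2.990e-05 m²
R_2 = (2.63×10^-8)(1650)/(2.990e-05) = 1.451 Ω
Seg 3: A = 397 mm² = 3.970e-04 m²
R_3 = (2.63×10^-8)(361)/(3.970e-04) = 0.02392 Ω
R_total = R_1 + R_2 + R_3 = 1.99 Ω

1.99 Ω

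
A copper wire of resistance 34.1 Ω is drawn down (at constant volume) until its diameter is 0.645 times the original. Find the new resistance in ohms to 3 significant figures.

Volume constant ⇒ L' = L/r² with r = 0.645. R' = ρL'/A' = ρ(L/r²)/(πr²d₀²/4) = R/r⁴.
R' = 5.778 × 34.1 = 197 Ω

197 Ω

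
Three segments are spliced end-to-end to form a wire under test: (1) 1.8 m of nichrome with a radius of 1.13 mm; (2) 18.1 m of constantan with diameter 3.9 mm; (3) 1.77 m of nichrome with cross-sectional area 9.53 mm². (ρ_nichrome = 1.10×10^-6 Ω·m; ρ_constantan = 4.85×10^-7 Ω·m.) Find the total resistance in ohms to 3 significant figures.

Seg 1: A = πr² = π(1.1300e-03 m)² = 4.011e-06 m²
R_1 = (1.10×10^-6)(1.8)/(4.011e-06) = 0.4936 Ω
Seg 2: A = π(d/2)² = π(1.9500e-03 m)² = 1.195e-05 m²
R_2 = (4.85×10^-7)(18.1)/(1.195e-05) = 0.7349 Ω
Seg 3: A = 9.53 mm² = 9.530e-06 m²
R_3 = (1.10×10^-6)(1.77)/(9.530e-06) = 0.2043 Ω
R_total = R_1 + R_2 + R_3 = 1.43 Ω

1.43 Ω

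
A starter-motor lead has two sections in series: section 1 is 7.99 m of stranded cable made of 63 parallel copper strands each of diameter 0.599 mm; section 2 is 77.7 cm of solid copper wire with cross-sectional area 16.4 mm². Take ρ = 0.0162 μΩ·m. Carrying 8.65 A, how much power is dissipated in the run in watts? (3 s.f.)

ρ = 0.0162 μΩ·m = 1.62×10^-8 Ω·m
Section 1: A_strand = π(2.9950e-04)² = 2.818e-07 m²; R₁ = ρL/(N·A_s) = (1.62×10^-8)(7.99)/(63×2.818e-07) = 0.007291 Ω
Section 2: A = 16.4 mm² = 1.640e-05 m²
R₂ = (1.62×10^-8)(0.777)/(1.640e-05) = 7.675×10^-4 Ω
R = R₁ + R₂ = 0.008058 Ω
P = I²R = (8.65)² × 0.008058 = 0.603 W

0.603 W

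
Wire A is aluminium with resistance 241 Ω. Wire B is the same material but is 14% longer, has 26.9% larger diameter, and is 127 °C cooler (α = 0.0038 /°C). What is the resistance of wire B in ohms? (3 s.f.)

R ∝ ρL/d² with ρ ∝ (1+αΔT), so R_B/R_A = (1 + 14/100) × (1 + 26.9/100)⁻² × (1 − 0.0038×127)
= 1.14 × 0.621 × 0.5174 = 0.3663
R_B = 0.3663 × 241 = 88.3 Ω

88.3 Ω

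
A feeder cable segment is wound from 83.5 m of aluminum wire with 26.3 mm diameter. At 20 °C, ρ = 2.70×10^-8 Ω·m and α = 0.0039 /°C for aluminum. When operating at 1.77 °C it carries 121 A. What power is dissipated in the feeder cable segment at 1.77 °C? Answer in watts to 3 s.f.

A = π(d/2)² = π(1.3150e-02 m)² = 5.433e-04 m²
R₍20₎ = ρL/A = (2.70×10^-8)(83.5)/(5.433e-04) = 0.00415 Ω
R₍1.77₎ = R₍20₎(1 + αΔT) = 0.00415 × (1 + 0.0039×-18.2) = 0.003855 Ω
P = I²R = (121)² × 0.003855 = 56.4 W

56.4 W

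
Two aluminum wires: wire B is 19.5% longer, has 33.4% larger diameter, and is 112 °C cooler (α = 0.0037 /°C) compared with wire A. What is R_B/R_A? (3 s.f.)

R ∝ ρL/d² with ρ ∝ (1+αΔT), so R_B/R_A = (1 + 19.5/100) × (1 + 33.4/100)⁻² × (1 − 0.0037×112)
= 1.195 × 0.5619 × 0.5856 = 0.393

0.393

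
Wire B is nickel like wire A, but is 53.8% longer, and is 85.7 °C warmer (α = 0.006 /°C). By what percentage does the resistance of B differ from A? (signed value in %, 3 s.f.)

R ∝ ρL/d² with ρ ∝ (1+αΔT), so R_B/R_A = (1 + 53.8/100) × (1 + 0.006×85.7)
= 1.538 × 1.514 = 2.329
(R_B − R_A)/R_A = 2.329 − 1 = 133%

133%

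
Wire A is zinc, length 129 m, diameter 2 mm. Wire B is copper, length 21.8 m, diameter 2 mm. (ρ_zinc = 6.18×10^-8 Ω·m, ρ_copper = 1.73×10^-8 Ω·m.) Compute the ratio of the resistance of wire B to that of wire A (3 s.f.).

0.0473

R ∝ ρL/d², so R_B/R_A = (ρ_B/ρ_A) × (L_B/L_A)
= (1.73×10^-8/6.18×10^-8) × (21.8/129) = 0.0473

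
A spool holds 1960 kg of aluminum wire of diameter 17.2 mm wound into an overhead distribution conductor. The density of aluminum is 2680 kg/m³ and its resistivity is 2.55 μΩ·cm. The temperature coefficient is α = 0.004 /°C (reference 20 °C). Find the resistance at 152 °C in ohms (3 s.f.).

0.528 Ω

ρ = 2.55 μΩ·cm = 2.55×10^-8 Ω·m
A = π(d/2)² = π(8.6000e-03 m)² = 2.3235e-04 m²
L = m/(density·A) = 1960/(2680×2.3235e-04) = 3148 m
R = ρL/A = (2.55×10^-8)(3148)/(2.3235e-04) = 0.3454 Ω
R(152 °C) = 0.3454 × (1 + 0.004×132) = 0.528 Ω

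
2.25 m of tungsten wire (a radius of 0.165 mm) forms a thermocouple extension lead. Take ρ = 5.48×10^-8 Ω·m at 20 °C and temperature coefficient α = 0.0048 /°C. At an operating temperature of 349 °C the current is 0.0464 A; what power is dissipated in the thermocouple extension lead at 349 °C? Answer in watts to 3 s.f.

A = πr² = π(1.6500e-04 m)² = 8.553e-08 m²
R₍20₎ = ρL/A = (5.48×10^-8)(2.25)/(8.553e-08) = 1.442 Ω
R₍349₎ = R₍20₎(1 + αΔT) = 1.442 × (1 + 0.0048×329) = 3.718 Ω
P = I²R = (0.0464)² × 3.718 = 0.00801 W

0.00801 W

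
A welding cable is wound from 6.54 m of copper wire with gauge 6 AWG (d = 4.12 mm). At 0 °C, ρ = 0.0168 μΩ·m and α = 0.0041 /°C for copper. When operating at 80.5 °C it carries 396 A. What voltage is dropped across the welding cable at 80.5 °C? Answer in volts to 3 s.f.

4.34 V

ρ = 0.0168 μΩ·m = 1.68×10^-8 Ω·m
A = π(4.12/2 mm)² = π(2.0600e-03 m)² = 1.333e-05 m²
R₍0₎ = ρL/A = (1.68×10^-8)(6.54)/(1.333e-05) = 0.008241 Ω
R₍80.5₎ = R₍0₎(1 + αΔT) = 0.008241 × (1 + 0.0041×80.5) = 0.01096 Ω
V = IR = 396 × 0.01096 = 4.34 V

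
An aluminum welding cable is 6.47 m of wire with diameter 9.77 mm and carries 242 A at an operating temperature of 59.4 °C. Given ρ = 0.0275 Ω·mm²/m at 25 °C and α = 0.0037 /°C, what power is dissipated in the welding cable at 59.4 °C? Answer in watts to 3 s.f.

ρ = 0.0275 Ω·mm²/m = 2.75×10^-8 Ω·m
A = π(d/2)² = π(4.8850e-03 m)² = 7.497e-05 m²
R₍25₎ = ρL/A = (2.75×10^-8)(6.47)/(7.497e-05) = 0.002373 Ω
R₍59.4₎ = R₍25₎(1 + αΔT) = 0.002373 × (1 + 0.0037×34.4) = 0.002675 Ω
P = I²R = (242)² × 0.002675 = 157 W

157 W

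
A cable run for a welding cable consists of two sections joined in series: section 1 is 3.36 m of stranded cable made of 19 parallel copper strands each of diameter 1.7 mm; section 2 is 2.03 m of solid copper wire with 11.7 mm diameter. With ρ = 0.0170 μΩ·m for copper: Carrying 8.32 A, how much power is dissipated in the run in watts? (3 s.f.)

0.114 W

ρ = 0.0170 μΩ·m = 1.70×10^-8 Ω·m
Section 1: A_strand = π(8.5000e-04)² = 2.270e-06 m²; R₁ = ρL/(N·A_s) = (1.70×10^-8)(3.36)/(19×2.270e-06) = 0.001324 Ω
Section 2: A = π(d/2)² = π(5.8500e-03 m)² = 1.075e-04 m²
R₂ = (1.70×10^-8)(2.03)/(1.075e-04) = 3.210×10^-4 Ω
R = R₁ + R₂ = 0.001645 Ω
P = I²R = (8.32)² × 0.001645 = 0.114 W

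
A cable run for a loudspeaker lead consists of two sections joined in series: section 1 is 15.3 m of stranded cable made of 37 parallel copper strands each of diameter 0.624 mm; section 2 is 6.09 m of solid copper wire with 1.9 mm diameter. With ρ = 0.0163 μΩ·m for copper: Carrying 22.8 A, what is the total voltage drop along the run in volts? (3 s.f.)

1.30 V

ρ = 0.0163 μΩ·m = 1.63×10^-8 Ω·m
Section 1: A_strand = π(3.1200e-04)² = 3.058e-07 m²; R₁ = ρL/(N·A_s) = (1.63×10^-8)(15.3)/(37×3.058e-07) = 0.02204 Ω
Section 2: A = π(d/2)² = π(9.5000e-04 m)² = 2.835e-06 m²
R₂ = (1.63×10^-8)(6.09)/(2.835e-06) = 0.03501 Ω
R = R₁ + R₂ = 0.05705 Ω
V = IR = 22.8 × 0.05705 = 1.30 V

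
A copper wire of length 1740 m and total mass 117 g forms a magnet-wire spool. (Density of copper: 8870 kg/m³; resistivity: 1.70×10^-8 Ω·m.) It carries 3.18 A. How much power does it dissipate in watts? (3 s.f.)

39500 W

A = m/(density·L) = 0.117/(8870×1740) = 7.5808e-09 m²
R = ρL/A = (1.70×10^-8)(1740)/(7.5808e-09) = 3902 Ω
P = I²R = (3.18)² × 3902 = 39500 W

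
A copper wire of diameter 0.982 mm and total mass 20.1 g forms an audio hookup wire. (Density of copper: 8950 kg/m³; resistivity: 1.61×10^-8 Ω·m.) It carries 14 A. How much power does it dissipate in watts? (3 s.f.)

12.4 W

A = π(d/2)² = π(4.9100e-04 m)² = 7.5738e-07 m²
L = m/(density·A) = 0.0201/(8950×7.5738e-07) = 2.965 m
R = ρL/A = (1.61×10^-8)(2.965)/(7.5738e-07) = 0.06303 Ω
P = I²R = (14)² × 0.06303 = 12.4 W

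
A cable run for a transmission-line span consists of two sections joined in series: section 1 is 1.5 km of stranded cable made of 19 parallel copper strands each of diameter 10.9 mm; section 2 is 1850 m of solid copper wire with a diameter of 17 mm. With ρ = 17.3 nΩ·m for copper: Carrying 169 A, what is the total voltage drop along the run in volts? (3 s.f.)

ρ = 17.3 nΩ·m = 1.73×10^-8 Ω·m
Section 1: A_strand = π(5.4500e-03)² = 9.331e-05 m²; R₁ = ρL/(N·A_s) = (1.73×10^-8)(1500)/(19×9.331e-05) = 0.01464 Ω
Section 2: A = π(d/2)² = π(8.5000e-03 m)² = 2.270e-04 m²
R₂ = (1.73×10^-8)(1850)/(2.270e-04) = 0.141 Ω
R = R₁ + R₂ = 0.1556 Ω
V = IR = 169 × 0.1556 = 26.3 V

26.3 V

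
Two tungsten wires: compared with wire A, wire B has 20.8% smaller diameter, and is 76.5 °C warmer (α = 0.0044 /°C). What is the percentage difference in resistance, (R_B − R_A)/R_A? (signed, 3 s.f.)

R ∝ ρL/d² with ρ ∝ (1+αΔT), so R_B/R_A = (1 − 20.8/100)⁻² × (1 + 0.0044×76.5)
= 1.594 × 1.337 = 2.131
(R_B − R_A)/R_A = 2.131 − 1 = 113%

113%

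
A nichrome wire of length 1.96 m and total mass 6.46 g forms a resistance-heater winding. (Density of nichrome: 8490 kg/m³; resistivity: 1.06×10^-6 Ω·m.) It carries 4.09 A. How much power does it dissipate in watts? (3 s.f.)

A = m/(density·L) = 0.00646/(8490×1.96) = 3.8821e-07 m²
R = ρL/A = (1.06×10^-6)(1.96)/(3.8821e-07) = 5.352 Ω
P = I²R = (4.09)² × 5.352 = 89.5 W

89.5 W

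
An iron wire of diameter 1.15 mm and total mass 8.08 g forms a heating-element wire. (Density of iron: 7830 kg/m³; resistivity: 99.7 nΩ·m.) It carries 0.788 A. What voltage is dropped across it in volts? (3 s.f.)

0.0751 V

ρ = 99.7 nΩ·m = 9.97×10^-8 Ω·m
A = π(d/2)² = π(5.7500e-04 m)² = 1.0387e-06 m²
L = m/(density·A) = 0.00808/(7830×1.0387e-06) = 0.9935 m
R = ρL/A = (9.97×10^-8)(0.9935)/(1.0387e-06) = 0.09536 Ω
V = IR = 0.788 × 0.09536 = 0.0751 V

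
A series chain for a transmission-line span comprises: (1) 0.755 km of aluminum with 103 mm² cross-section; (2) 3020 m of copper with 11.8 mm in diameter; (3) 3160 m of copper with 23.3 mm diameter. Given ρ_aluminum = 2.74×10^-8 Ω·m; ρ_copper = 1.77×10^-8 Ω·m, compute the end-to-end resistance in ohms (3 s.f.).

0.821 Ω

Seg 1: A = 103 mm² = 1.030e-04 m²
R_1 = (2.74×10^-8)(755)/(1.030e-04) = 0.2008 Ω
Seg 2: A = π(d/2)² = π(5.9000e-03 m)² = 1.094e-04 m²
R_2 = (1.77×10^-8)(3020)/(1.094e-04) = 0.4888 Ω
Seg 3: A = π(d/2)² = π(1.1650e-02 m)² = 4.264e-04 m²
R_3 = (1.77×10^-8)(3160)/(4.264e-04) = 0.1312 Ω
R_total = R_1 + R_2 + R_3 = 0.821 Ω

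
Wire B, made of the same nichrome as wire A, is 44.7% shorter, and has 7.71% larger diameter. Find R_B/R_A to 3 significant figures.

0.477

R ∝ L/d², so R_B/R_A = (1 − 44.7/100) × (1 + 7.71/100)⁻²
= 0.553 × 0.862 = 0.477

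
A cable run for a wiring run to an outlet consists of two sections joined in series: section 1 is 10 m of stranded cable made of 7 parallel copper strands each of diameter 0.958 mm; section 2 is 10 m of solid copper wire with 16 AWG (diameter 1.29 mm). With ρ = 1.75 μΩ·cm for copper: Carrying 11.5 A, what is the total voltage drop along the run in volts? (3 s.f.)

ρ = 1.75 μΩ·cm = 1.75×10^-8 Ω·m
Section 1: A_strand = π(4.7900e-04)² = 7.208e-07 m²; R₁ = ρL/(N·A_s) = (1.75×10^-8)(10)/(7×7.208e-07) = 0.03468 Ω
Section 2: A = π(1.29/2 mm)² = π(6.4500e-04 m)² = 1.307e-06 m²
R₂ = (1.75×10^-8)(10)/(1.307e-06) = 0.1339 Ω
R = R₁ + R₂ = 0.1686 Ω
V = IR = 11.5 × 0.1686 = 1.94 V

1.94 V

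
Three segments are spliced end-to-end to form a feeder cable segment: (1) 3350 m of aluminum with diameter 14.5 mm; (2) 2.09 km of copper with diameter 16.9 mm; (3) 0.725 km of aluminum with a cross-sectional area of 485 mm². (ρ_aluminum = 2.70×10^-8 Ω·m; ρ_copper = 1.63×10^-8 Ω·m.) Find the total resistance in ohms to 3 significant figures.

Seg 1: A = π(d/2)² = π(7.2500e-03 m)² = 1.651e-04 m²
R_1 = (2.70×10^-8)(3350)/(1.651e-04) = 0.5478 Ω
Seg 2: A = π(d/2)² = π(8.4500e-03 m)² = 2.243e-04 m²
R_2 = (1.63×10^-8)(2090)/(2.243e-04) = 0.1519 Ω
Seg 3: A = 485 mm² = 4.850e-04 m²
R_3 = (2.70×10^-8)(725)/(4.850e-04) = 0.04036 Ω
R_total = R_1 + R_2 + R_3 = 0.740 Ω

0.740 Ω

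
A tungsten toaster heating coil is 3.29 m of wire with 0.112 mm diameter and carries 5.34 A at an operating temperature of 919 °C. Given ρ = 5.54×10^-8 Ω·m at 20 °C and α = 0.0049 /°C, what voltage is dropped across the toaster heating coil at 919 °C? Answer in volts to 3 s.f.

534 V

A = π(d/2)² = π(5.6000e-05 m)² = 9.852e-09 m²
R₍20₎ = ρL/A = (5.54×10^-8)(3.29)/(9.852e-09) = 18.5 Ω
R₍919₎ = R₍20₎(1 + αΔT) = 18.5 × (1 + 0.0049×899) = 100 Ω
V = IR = 5.34 × 100 = 534 V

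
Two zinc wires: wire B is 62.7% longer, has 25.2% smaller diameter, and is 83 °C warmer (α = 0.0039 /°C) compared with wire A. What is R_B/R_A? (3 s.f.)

R ∝ ρL/d² with ρ ∝ (1+αΔT), so R_B/R_A = (1 + 62.7/100) × (1 − 25.2/100)⁻² × (1 + 0.0039×83)
= 1.627 × 1.787 × 1.324 = 3.85

3.85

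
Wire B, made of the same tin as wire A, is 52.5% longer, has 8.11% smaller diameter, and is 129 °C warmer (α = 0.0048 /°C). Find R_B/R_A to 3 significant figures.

2.92

R ∝ ρL/d² with ρ ∝ (1+αΔT), so R_B/R_A = (1 + 52.5/100) × (1 − 8.11/100)⁻² × (1 + 0.0048×129)
= 1.525 × 1.184 × 1.619 = 2.92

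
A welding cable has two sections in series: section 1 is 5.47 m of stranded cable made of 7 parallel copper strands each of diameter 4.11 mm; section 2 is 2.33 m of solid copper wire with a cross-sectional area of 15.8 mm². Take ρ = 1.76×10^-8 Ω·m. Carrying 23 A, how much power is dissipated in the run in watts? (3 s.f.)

1.92 W

Section 1: A_strand = π(2.0550e-03)² = 1.327e-05 m²; R₁ = ρL/(N·A_s) = (1.76×10^-8)(5.47)/(7×1.327e-05) = 0.001037 Ω
Section 2: A = 15.8 mm² = 1.580e-05 m²
R₂ = (1.76×10^-8)(2.33)/(1.580e-05) = 0.002595 Ω
R = R₁ + R₂ = 0.003632 Ω
P = I²R = (23)² × 0.003632 = 1.92 W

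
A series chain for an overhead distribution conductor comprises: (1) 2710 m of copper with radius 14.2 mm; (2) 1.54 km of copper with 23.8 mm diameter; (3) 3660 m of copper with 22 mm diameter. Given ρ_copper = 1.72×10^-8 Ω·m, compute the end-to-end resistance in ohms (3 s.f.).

0.299 Ω

Seg 1: A = πr² = π(1.4200e-02 m)² = 6.335e-04 m²
R_1 = (1.72×10^-8)(2710)/(6.335e-04) = 0.07358 Ω
Seg 2: A = π(d/2)² = π(1.1900e-02 m)² = 4.449e-04 m²
R_2 = (1.72×10^-8)(1540)/(4.449e-04) = 0.05954 Ω
Seg 3: A = π(d/2)² = π(1.1000e-02 m)² = 3.801e-04 m²
R_3 = (1.72×10^-8)(3660)/(3.801e-04) = 0.1656 Ω
R_total = R_1 + R_2 + R_3 = 0.299 Ω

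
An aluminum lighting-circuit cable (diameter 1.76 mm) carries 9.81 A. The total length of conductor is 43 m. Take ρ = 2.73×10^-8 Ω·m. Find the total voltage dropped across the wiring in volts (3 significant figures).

A = π(d/2)² = π(8.8000e-04 m)² = 2.433e-06 m²
R = ρL/A = (2.73×10^-8)(43)/(2.433e-06) = 0.4825 Ω
V = IR = 9.81 × 0.4825 = 4.73 V

4.73 V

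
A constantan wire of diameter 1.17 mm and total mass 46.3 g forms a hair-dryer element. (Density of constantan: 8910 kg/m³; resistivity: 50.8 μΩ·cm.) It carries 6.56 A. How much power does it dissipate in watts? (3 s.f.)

98.3 W

ρ = 50.8 μΩ·cm = 5.08×10^-7 Ω·m
A = π(d/2)² = π(5.8500e-04 m)² = 1.0751e-06 m²
L = m/(density·A) = 0.0463/(8910×1.0751e-06) = 4.833 m
R = ρL/A = (5.08×10^-7)(4.833)/(1.0751e-06) = 2.284 Ω
P = I²R = (6.56)² × 2.284 = 98.3 W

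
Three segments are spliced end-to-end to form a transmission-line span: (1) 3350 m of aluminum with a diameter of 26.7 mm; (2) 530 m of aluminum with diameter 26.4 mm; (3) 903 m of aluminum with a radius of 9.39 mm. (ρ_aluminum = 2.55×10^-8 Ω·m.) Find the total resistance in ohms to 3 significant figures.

Seg 1: A = π(d/2)² = π(1.3350e-02 m)² = 5.599e-04 m²
R_1 = (2.55×10^-8)(3350)/(5.599e-04) = 0.1526 Ω
Seg 2: A = π(d/2)² = π(1.3200e-02 m)² = 5.474e-04 m²
R_2 = (2.55×10^-8)(530)/(5.474e-04) = 0.02469 Ω
Seg 3: A = πr² = π(9.3900e-03 m)² = 2.770e-04 m²
R_3 = (2.55×10^-8)(903)/(2.770e-04) = 0.08313 Ω
R_total = R_1 + R_2 + R_3 = 0.260 Ω

0.260 Ω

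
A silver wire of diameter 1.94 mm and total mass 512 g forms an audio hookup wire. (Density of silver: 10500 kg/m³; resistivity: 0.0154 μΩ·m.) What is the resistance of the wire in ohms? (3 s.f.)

0.0859 Ω

ρ = 0.0154 μΩ·m = 1.54×10^-8 Ω·m
A = π(d/2)² = π(9.7000e-04 m)² = 2.9559e-06 m²
L = m/(density·A) = 0.512/(10500×2.9559e-06) = 16.5 m
R = ρL/A = (1.54×10^-8)(16.5)/(2.9559e-06) = 0.0859 Ω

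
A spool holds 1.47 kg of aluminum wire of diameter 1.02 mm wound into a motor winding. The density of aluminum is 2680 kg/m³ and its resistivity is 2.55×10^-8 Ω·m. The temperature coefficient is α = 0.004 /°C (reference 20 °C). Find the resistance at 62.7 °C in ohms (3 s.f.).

24.5 Ω

A = π(d/2)² = π(5.1000e-04 m)² = 8.1713e-07 m²
L = m/(density·A) = 1.47/(2680×8.1713e-07) = 671.3 m
R = ρL/A = (2.55×10^-8)(671.3)/(8.1713e-07) = 20.95 Ω
R(62.7 °C) = 20.95 × (1 + 0.004×42.7) = 24.5 Ω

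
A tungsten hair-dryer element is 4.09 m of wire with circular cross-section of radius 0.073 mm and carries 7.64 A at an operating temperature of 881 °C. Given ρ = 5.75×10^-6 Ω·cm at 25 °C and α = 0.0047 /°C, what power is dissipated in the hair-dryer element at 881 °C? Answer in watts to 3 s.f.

4120 W

ρ = 5.75×10^-6 Ω·cm = 5.75×10^-8 Ω·m
A = πr² = π(7.3000e-05 m)² = 1.674e-08 m²
R₍25₎ = ρL/A = (5.75×10^-8)(4.09)/(1.674e-08) = 14.05 Ω
R₍881₎ = R₍25₎(1 + αΔT) = 14.05 × (1 + 0.0047×856) = 70.56 Ω
P = I²R = (7.64)² × 70.56 = 4120 W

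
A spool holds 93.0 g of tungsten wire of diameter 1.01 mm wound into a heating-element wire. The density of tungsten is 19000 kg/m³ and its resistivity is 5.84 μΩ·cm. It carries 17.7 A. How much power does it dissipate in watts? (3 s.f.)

140 W

ρ = 5.84 μΩ·cm = 5.84×10^-8 Ω·m
A = π(d/2)² = π(5.0500e-04 m)² = 8.0118e-07 m²
L = m/(density·A) = 0.093/(19000×8.0118e-07) = 6.109 m
R = ρL/A = (5.84×10^-8)(6.109)/(8.0118e-07) = 0.4453 Ω
P = I²R = (17.7)² × 0.4453 = 140 W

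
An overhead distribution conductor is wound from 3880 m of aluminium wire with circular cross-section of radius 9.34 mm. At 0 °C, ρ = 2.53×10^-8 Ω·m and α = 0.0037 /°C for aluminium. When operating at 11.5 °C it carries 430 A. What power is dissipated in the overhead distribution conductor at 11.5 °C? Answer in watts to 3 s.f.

69000 W

A = πr² = π(9.3400e-03 m)² = 2.741e-04 m²
R₍0₎ = ρL/A = (2.53×10^-8)(3880)/(2.741e-04) = 0.3582 Ω
R₍11.5₎ = R₍0₎(1 + αΔT) = 0.3582 × (1 + 0.0037×11.5) = 0.3734 Ω
P = I²R = (430)² × 0.3734 = 69000 W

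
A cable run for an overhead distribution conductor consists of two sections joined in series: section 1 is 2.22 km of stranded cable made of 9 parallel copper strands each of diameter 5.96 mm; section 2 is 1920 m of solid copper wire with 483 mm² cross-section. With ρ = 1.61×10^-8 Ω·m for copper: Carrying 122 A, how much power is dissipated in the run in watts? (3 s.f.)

3070 W

Section 1: A_strand = π(2.9800e-03)² = 2.790e-05 m²; R₁ = ρL/(N·A_s) = (1.61×10^-8)(2220)/(9×2.790e-05) = 0.1423 Ω
Section 2: A = 483 mm² = 4.830e-04 m²
R₂ = (1.61×10^-8)(1920)/(4.830e-04) = 0.064 Ω
R = R₁ + R₂ = 0.2063 Ω
P = I²R = (122)² × 0.2063 = 3070 W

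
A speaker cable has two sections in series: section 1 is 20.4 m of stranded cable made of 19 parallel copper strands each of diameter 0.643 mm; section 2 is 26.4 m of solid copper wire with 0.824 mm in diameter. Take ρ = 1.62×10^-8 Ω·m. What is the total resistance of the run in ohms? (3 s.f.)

0.856 Ω

Section 1: A_strand = π(3.2150e-04)² = 3.247e-07 m²; R₁ = ρL/(N·A_s) = (1.62×10^-8)(20.4)/(19×3.247e-07) = 0.05356 Ω
Section 2: A = π(d/2)² = π(4.1200e-04 m)² = 5.333e-07 m²
R₂ = (1.62×10^-8)(26.4)/(5.333e-07) = 0.802 Ω
R = R₁ + R₂ = 0.856 Ω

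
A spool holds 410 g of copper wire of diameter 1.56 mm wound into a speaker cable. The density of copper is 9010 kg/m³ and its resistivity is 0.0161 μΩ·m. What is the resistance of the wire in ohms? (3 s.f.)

ρ = 0.0161 μΩ·m = 1.61×10^-8 Ω·m
A = π(d/2)² = π(7.8000e-04 m)² = 1.9113e-06 m²
L = m/(density·A) = 0.41/(9010×1.9113e-06) = 23.81 m
R = ρL/A = (1.61×10^-8)(23.81)/(1.9113e-06) = 0.201 Ω

0.201 Ω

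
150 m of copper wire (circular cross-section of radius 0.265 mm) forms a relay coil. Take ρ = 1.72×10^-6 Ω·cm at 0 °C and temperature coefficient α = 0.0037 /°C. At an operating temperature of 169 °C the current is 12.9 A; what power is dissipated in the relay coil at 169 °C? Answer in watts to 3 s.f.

3160 W

ρ = 1.72×10^-6 Ω·cm = 1.72×10^-8 Ω·m
A = πr² = π(2.6500e-04 m)² = 2.206e-07 m²
R₍0₎ = ρL/A = (1.72×10^-8)(150)/(2.206e-07) = 11.69 Ω
R₍169₎ = R₍0₎(1 + αΔT) = 11.69 × (1 + 0.0037×169) = 19.01 Ω
P = I²R = (12.9)² × 19.01 = 3160 W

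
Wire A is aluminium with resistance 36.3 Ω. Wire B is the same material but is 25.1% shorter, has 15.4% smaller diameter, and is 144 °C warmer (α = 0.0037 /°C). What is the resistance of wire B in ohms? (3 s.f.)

R ∝ ρL/d² with ρ ∝ (1+αΔT), so R_B/R_A = (1 − 25.1/100) × (1 − 15.4/100)⁻² × (1 + 0.0037×144)
= 0.749 × 1.397 × 1.533 = 1.604
R_B = 1.604 × 36.3 = 58.2 Ω

58.2 Ω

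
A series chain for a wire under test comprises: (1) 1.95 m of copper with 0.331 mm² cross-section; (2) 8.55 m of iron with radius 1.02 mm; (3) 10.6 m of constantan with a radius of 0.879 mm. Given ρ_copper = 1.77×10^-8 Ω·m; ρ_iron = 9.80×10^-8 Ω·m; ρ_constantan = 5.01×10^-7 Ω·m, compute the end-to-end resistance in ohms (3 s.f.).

2.55 Ω

Seg 1: A = 0.331 mm² = 3.310e-07 m²
R_1 = (1.77×10^-8)(1.95)/(3.310e-07) = 0.1043 Ω
Seg 2: A = πr² = π(1.0200e-03 m)² = 3.269e-06 m²
R_2 = (9.80×10^-8)(8.55)/(3.269e-06) = 0.2564 Ω
Seg 3: A = πr² = π(8.7900e-04 m)² = 2.427e-06 m²
R_3 = (5.01×10^-7)(10.6)/(2.427e-06) = 2.188 Ω
R_total = R_1 + R_2 + R_3 = 2.55 Ω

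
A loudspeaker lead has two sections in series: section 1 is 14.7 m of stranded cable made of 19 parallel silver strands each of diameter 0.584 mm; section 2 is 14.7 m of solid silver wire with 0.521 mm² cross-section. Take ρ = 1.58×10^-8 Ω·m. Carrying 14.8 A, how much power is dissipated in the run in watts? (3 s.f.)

Section 1: A_strand = π(2.9200e-04)² = 2.679e-07 m²; R₁ = ρL/(N·A_s) = (1.58×10^-8)(14.7)/(19×2.679e-07) = 0.04564 Ω
Section 2: A = 0.521 mm² = 5.210e-07 m²
R₂ = (1.58×10^-8)(14.7)/(5.210e-07) = 0.4458 Ω
R = R₁ + R₂ = 0.4914 Ω
P = I²R = (14.8)² × 0.4914 = 108 W

108 W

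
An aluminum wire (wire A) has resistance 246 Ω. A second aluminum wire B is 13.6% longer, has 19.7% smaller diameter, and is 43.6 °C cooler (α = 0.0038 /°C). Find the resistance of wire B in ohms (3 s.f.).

362 Ω

R ∝ ρL/d² with ρ ∝ (1+αΔT), so R_B/R_A = (1 + 13.6/100) × (1 − 19.7/100)⁻² × (1 − 0.0038×43.6)
= 1.136 × 1.551 × 0.8343 = 1.47
R_B = 1.47 × 246 = 362 Ω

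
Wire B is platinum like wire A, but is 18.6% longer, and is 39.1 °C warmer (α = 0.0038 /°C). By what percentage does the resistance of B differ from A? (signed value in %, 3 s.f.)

R ∝ ρL/d² with ρ ∝ (1+αΔT), so R_B/R_A = (1 + 18.6/100) × (1 + 0.0038×39.1)
= 1.186 × 1.149 = 1.362
(R_B − R_A)/R_A = 1.362 − 1 = 36.2%

36.2%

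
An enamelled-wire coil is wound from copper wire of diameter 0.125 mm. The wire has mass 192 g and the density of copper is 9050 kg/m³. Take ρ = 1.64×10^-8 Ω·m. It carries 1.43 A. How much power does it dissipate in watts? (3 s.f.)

A = π(d/2)² = π(6.2500e-05 m)² = 1.2272e-08 m²
L = m/(density·A) = 0.192/(9050×1.2272e-08) = 1729 m
R = ρL/A = (1.64×10^-8)(1729)/(1.2272e-08) = 2310 Ω
P = I²R = (1.43)² × 2310 = 4720 W

4720 W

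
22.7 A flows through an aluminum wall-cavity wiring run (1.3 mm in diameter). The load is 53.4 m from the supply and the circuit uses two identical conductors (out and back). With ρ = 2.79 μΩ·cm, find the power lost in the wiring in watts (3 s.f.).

1160 W

ρ = 2.79 μΩ·cm = 2.79×10^-8 Ω·m
A = π(d/2)² = π(6.5000e-04 m)² = 1.327e-06 m²
Total conductor length (both ways) L = 2 × 53.4 = 106.8 m
R = ρL/A = (2.79×10^-8)(106.8)/(1.327e-06) = 2.245 Ω
P = I²R = (22.7)² × 2.245 = 1160 W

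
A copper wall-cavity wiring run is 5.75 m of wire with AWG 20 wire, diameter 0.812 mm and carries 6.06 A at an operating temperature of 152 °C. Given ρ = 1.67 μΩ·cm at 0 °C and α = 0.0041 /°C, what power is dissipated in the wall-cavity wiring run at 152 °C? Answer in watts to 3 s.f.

ρ = 1.67 μΩ·cm = 1.67×10^-8 Ω·m
A = π(0.812/2 mm)² = π(4.0600e-04 m)² = 5.178e-07 m²
R₍0₎ = ρL/A = (1.67×10^-8)(5.75)/(5.178e-07) = 0.1854 Ω
R₍152₎ = R₍0₎(1 + αΔT) = 0.1854 × (1 + 0.0041×152) = 0.301 Ω
P = I²R = (6.06)² × 0.301 = 11.1 W

11.1 W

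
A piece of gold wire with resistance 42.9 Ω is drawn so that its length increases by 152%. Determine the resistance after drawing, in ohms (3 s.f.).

k = 1 + 152/100 = 2.52; volume constant ⇒ A' = A/k, so R' = k²R.
R' = 6.35 × 42.9 = 272 Ω

272 Ω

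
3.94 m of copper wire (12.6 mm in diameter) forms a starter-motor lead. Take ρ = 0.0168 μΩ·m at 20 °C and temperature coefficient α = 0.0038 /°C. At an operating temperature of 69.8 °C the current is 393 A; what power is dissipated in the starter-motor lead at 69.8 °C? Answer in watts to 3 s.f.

ρ = 0.0168 μΩ·m = 1.68×10^-8 Ω·m
A = π(d/2)² = π(6.3000e-03 m)² = 1.247e-04 m²
R₍20₎ = ρL/A = (1.68×10^-8)(3.94)/(1.247e-04) = 5.309×10^-4 Ω
R₍69.8₎ = R₍20₎(1 + αΔT) = 5.309×10^-4 × (1 + 0.0038×49.8) = 6.313×10^-4 Ω
P = I²R = (393)² × 6.313×10^-4 = 97.5 W

97.5 W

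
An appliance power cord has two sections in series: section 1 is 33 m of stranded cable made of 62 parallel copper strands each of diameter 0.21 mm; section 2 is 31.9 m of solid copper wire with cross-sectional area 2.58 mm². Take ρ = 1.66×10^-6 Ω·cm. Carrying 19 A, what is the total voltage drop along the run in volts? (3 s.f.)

8.75 V

ρ = 1.66×10^-6 Ω·cm = 1.66×10^-8 Ω·m
Section 1: A_strand = π(1.0500e-04)² = 3.464e-08 m²; R₁ = ρL/(N·A_s) = (1.66×10^-8)(33)/(62×3.464e-08) = 0.2551 Ω
Section 2: A = 2.58 mm² = 2.580e-06 m²
R₂ = (1.66×10^-8)(31.9)/(2.580e-06) = 0.2052 Ω
R = R₁ + R₂ = 0.4603 Ω
V = IR = 19 × 0.4603 = 8.75 V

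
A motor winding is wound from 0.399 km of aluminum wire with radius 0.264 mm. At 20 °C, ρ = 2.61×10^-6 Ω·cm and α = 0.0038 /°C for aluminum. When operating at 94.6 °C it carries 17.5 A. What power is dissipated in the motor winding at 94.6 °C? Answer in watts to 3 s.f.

18700 W

ρ = 2.61×10^-6 Ω·cm = 2.61×10^-8 Ω·m
A = πr² = π(2.6400e-04 m)² = 2.190e-07 m²
R₍20₎ = ρL/A = (2.61×10^-8)(399)/(2.190e-07) = 47.56 Ω
R₍94.6₎ = R₍20₎(1 + αΔT) = 47.56 × (1 + 0.0038×74.6) = 61.04 Ω
P = I²R = (17.5)² × 61.04 = 18700 W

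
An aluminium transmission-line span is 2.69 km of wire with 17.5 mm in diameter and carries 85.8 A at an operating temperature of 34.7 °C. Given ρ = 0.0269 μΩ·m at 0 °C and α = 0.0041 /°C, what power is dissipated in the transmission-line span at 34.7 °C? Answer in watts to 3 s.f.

ρ = 0.0269 μΩ·m = 2.69×10^-8 Ω·m
A = π(d/2)² = π(8.7500e-03 m)² = 2.405e-04 m²
R₍0₎ = ρL/A = (2.69×10^-8)(2690)/(2.405e-04) = 0.3008 Ω
R₍34.7₎ = R₍0₎(1 + αΔT) = 0.3008 × (1 + 0.0041×34.7) = 0.3436 Ω
P = I²R = (85.8)² × 0.3436 = 2530 W

2530 W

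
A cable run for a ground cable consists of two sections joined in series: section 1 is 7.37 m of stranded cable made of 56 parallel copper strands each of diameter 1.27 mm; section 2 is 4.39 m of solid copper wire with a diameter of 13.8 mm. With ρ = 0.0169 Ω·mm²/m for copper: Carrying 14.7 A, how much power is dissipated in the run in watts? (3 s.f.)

ρ = 0.0169 Ω·mm²/m = 1.69×10^-8 Ω·m
Section 1: A_strand = π(6.3500e-04)² = 1.267e-06 m²; R₁ = ρL/(N·A_s) = (1.69×10^-8)(7.37)/(56×1.267e-06) = 0.001756 Ω
Section 2: A = π(d/2)² = π(6.9000e-03 m)² = 1.496e-04 m²
R₂ = (1.69×10^-8)(4.39)/(1.496e-04) = 4.960×10^-4 Ω
R = R₁ + R₂ = 0.002252 Ω
P = I²R = (14.7)² × 0.002252 = 0.487 W

0.487 W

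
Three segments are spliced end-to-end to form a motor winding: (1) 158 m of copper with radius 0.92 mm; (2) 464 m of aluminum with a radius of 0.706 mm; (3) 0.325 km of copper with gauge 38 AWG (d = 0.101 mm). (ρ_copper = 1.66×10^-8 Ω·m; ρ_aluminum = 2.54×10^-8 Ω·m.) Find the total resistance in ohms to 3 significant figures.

Seg 1: A = πr² = π(9.2000e-04 m)² = 2.659e-06 m²
R_1 = (1.66×10^-8)(158)/(2.659e-06) = 0.9864 Ω
Seg 2: A = πr² = π(7.0600e-04 m)² = 1.566e-06 m²
R_2 = (2.54×10^-8)(464)/(1.566e-06) = 7.526 Ω
Seg 3: A = π(0.101/2 mm)² = π(5.0500e-05 m)² = 8.012e-09 m²
R_3 = (1.66×10^-8)(325)/(8.012e-09) = 673.4 Ω
R_total = R_1 + R_2 + R_3 = 682 Ω

682 Ω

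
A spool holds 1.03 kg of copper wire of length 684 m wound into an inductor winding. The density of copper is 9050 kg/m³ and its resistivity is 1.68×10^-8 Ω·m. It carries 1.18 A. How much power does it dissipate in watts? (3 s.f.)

A = m/(density·L) = 1.03/(9050×684) = 1.6639e-07 m²
R = ρL/A = (1.68×10^-8)(684)/(1.6639e-07) = 69.06 Ω
P = I²R = (1.18)² × 69.06 = 96.2 W

96.2 W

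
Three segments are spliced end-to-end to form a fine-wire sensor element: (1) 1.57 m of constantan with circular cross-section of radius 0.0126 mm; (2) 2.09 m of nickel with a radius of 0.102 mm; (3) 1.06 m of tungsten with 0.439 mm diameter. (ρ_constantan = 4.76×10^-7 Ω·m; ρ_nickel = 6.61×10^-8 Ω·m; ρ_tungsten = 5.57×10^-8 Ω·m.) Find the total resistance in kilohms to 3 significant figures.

1.50 kΩ

Seg 1: A = πr² = π(1.2600e-05 m)² = 4.988e-10 m²
R_1 = (4.76×10^-7)(1.57)/(4.988e-10) = 1498 Ω
Seg 2: A = πr² = π(1.0200e-04 m)² = 3.269e-08 m²
R_2 = (6.61×10^-8)(2.09)/(3.269e-08) = 4.227 Ω
Seg 3: A = π(d/2)² = π(2.1950e-04 m)² = 1.514e-07 m²
R_3 = (5.57×10^-8)(1.06)/(1.514e-07) = 0.3901 Ω
R_total = R_1 + R_2 + R_3 = 1.50 kΩ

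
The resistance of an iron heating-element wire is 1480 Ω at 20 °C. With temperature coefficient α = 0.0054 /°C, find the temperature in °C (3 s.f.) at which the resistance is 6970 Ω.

R = R₀(1 + α(T − T₀)) ⇒ T = T₀ + (R/R₀ − 1)/α
T = 20 + (6970/1480 − 1)/0.0054 = 20 + (3.709)/0.0054 = 707 °C

707 °C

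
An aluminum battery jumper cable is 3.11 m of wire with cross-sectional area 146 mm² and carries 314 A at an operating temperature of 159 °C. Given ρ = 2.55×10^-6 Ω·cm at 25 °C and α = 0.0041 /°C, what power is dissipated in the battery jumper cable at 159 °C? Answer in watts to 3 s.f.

83.0 W

ρ = 2.55×10^-6 Ω·cm = 2.55×10^-8 Ω·m
A = 146 mm² = 1.460e-04 m²
R₍25₎ = ρL/A = (2.55×10^-8)(3.11)/(1.460e-04) = 5.432×10^-4 Ω
R₍159₎ = R₍25₎(1 + αΔT) = 5.432×10^-4 × (1 + 0.0041×134) = 8.416×10^-4 Ω
P = I²R = (314)² × 8.416×10^-4 = 83.0 W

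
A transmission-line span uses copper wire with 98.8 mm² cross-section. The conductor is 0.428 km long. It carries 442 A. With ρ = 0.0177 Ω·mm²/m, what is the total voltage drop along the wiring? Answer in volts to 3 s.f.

33.9 V

ρ = 0.0177 Ω·mm²/m = 1.77×10^-8 Ω·m
A = 98.8 mm² = 9.880e-05 m²
R = ρL/A = (1.77×10^-8)(428)/(9.880e-05) = 0.07668 Ω
V = IR = 442 × 0.07668 = 33.9 V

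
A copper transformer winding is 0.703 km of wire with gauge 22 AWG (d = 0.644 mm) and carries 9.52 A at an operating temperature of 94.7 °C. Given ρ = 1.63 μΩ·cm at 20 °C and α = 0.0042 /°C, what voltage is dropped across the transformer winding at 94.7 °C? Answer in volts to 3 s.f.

ρ = 1.63 μΩ·cm = 1.63×10^-8 Ω·m
A = π(0.644/2 mm)² = π(3.2200e-04 m)² = 3.257e-07 m²
R₍20₎ = ρL/A = (1.63×10^-8)(703)/(3.257e-07) = 35.18 Ω
R₍94.7₎ = R₍20₎(1 + αΔT) = 35.18 × (1 + 0.0042×74.7) = 46.22 Ω
V = IR = 9.52 × 46.22 = 440 V

440 V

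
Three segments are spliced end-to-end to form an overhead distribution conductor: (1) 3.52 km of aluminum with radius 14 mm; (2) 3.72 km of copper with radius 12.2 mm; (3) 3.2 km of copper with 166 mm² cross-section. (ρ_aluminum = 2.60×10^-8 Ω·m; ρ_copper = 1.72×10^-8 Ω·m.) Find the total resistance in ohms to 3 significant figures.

0.617 Ω

Seg 1: A = πr² = π(1.4000e-02 m)² = 6.158e-04 m²
R_1 = (2.60×10^-8)(3520)/(6.158e-04) = 0.1486 Ω
Seg 2: A = πr² = π(1.2200e-02 m)² = 4.676e-04 m²
R_2 = (1.72×10^-8)(3720)/(4.676e-04) = 0.1368 Ω
Seg 3: A = 166 mm² = 1.660e-04 m²
R_3 = (1.72×10^-8)(3200)/(1.660e-04) = 0.3316 Ω
R_total = R_1 + R_2 + R_3 = 0.617 Ω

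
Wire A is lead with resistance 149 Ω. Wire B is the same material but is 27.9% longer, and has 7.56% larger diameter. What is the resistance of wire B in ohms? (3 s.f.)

165 Ω

R ∝ L/d², so R_B/R_A = (1 + 27.9/100) × (1 + 7.56/100)⁻²
= 1.279 × 0.8644 = 1.105
R_B = 1.105 × 149 = 165 Ω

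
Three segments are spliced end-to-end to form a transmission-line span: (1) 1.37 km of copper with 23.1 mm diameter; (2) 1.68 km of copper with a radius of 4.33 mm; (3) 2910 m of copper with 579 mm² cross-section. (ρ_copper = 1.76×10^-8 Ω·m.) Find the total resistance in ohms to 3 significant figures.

0.648 Ω

Seg 1: A = π(d/2)² = π(1.1550e-02 m)² = 4.191e-04 m²
R_1 = (1.76×10^-8)(1370)/(4.191e-04) = 0.05753 Ω
Seg 2: A = πr² = π(4.3300e-03 m)² = 5.890e-05 m²
R_2 = (1.76×10^-8)(1680)/(5.890e-05) = 0.502 Ω
Seg 3: A = 579 mm² = 5.790e-04 m²
R_3 = (1.76×10^-8)(2910)/(5.790e-04) = 0.08846 Ω
R_total = R_1 + R_2 + R_3 = 0.648 Ω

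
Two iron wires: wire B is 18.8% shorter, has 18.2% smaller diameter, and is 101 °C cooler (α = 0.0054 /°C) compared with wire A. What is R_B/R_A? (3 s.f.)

R ∝ ρL/d² with ρ ∝ (1+αΔT), so R_B/R_A = (1 − 18.8/100) × (1 − 18.2/100)⁻² × (1 − 0.0054×101)
= 0.812 × 1.494 × 0.4546 = 0.552

0.552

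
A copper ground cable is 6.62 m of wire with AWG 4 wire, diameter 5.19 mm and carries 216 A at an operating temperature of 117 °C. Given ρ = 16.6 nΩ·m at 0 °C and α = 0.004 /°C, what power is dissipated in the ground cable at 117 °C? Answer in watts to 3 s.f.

356 W

ρ = 16.6 nΩ·m = 1.66×10^-8 Ω·m
A = π(5.19/2 mm)² = π(2.5950e-03 m)² = 2.116e-05 m²
R₍0₎ = ρL/A = (1.66×10^-8)(6.62)/(2.116e-05) = 0.005194 Ω
R₍117₎ = R₍0₎(1 + αΔT) = 0.005194 × (1 + 0.004×117) = 0.007625 Ω
P = I²R = (216)² × 0.007625 = 356 W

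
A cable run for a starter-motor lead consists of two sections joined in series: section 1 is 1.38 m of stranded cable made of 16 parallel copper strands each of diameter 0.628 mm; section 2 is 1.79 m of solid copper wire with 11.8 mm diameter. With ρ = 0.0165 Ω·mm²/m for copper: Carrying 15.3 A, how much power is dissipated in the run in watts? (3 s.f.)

ρ = 0.0165 Ω·mm²/m = 1.65×10^-8 Ω·m
Section 1: A_strand = π(3.1400e-04)² = 3.097e-07 m²; R₁ = ρL/(N·A_s) = (1.65×10^-8)(1.38)/(16×3.097e-07) = 0.004594 Ω
Section 2: A = π(d/2)² = π(5.9000e-03 m)² = 1.094e-04 m²
R₂ = (1.65×10^-8)(1.79)/(1.094e-04) = 2.701×10^-4 Ω
R = R₁ + R₂ = 0.004865 Ω
P = I²R = (15.3)² × 0.004865 = 1.14 W

1.14 W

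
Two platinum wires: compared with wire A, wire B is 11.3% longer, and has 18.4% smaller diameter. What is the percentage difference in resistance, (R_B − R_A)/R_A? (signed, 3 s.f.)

R ∝ L/d², so R_B/R_A = (1 + 11.3/100) × (1 − 18.4/100)⁻²
= 1.113 × 1.502 = 1.671
(R_B − R_A)/R_A = 1.671 − 1 = 67.2%

67.2%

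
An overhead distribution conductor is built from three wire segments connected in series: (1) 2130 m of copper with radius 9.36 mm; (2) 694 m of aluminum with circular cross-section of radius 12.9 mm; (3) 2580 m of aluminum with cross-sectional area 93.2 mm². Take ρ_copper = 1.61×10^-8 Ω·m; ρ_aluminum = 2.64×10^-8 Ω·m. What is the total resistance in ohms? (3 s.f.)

Seg 1: A = πr² = π(9.3600e-03 m)² = 2.752e-04 m²
R_1 = (1.61×10^-8)(2130)/(2.752e-04) = 0.1246 Ω
Seg 2: A = πr² = π(1.2900e-02 m)² = 5.228e-04 m²
R_2 = (2.64×10^-8)(694)/(5.228e-04) = 0.03505 Ω
Seg 3: A = 93.2 mm² = 9.320e-05 m²
R_3 = (2.64×10^-8)(2580)/(9.320e-05) = 0.7308 Ω
R_total = R_1 + R_2 + R_3 = 0.890 Ω

0.890 Ω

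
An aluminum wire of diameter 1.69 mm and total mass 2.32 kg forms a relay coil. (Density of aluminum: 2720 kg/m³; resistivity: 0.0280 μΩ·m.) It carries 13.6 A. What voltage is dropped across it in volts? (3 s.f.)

ρ = 0.0280 μΩ·m = 2.80×10^-8 Ω·m
A = π(d/2)² = π(8.4500e-04 m)² = 2.2432e-06 m²
L = m/(density·A) = 2.32/(2720×2.2432e-06) = 380.2 m
R = ρL/A = (2.80×10^-8)(380.2)/(2.2432e-06) = 4.746 Ω
V = IR = 13.6 × 4.746 = 64.5 V

64.5 V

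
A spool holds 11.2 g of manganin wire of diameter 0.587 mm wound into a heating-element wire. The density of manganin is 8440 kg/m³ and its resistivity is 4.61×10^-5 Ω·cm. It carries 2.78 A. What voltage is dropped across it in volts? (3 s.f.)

ρ = 4.61×10^-5 Ω·cm = 4.61×10^-7 Ω·m
A = π(d/2)² = π(2.9350e-04 m)² = 2.7062e-07 m²
L = m/(density·A) = 0.0112/(8440×2.7062e-07) = 4.904 m
R = ρL/A = (4.61×10^-7)(4.904)/(2.7062e-07) = 8.353 Ω
V = IR = 2.78 × 8.353 = 23.2 V

23.2 V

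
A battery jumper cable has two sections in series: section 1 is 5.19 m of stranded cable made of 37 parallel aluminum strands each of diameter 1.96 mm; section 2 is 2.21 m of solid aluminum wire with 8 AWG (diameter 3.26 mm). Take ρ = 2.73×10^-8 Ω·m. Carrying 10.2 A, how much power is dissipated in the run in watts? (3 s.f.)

Section 1: A_strand = π(9.8000e-04)² = 3.017e-06 m²; R₁ = ρL/(N·A_s) = (2.73×10^-8)(5.19)/(37×3.017e-06) = 0.001269 Ω
Section 2: A = π(3.26/2 mm)² = π(1.6300e-03 m)² = 8.347e-06 m²
R₂ = (2.73×10^-8)(2.21)/(8.347e-06) = 0.007228 Ω
R = R₁ + R₂ = 0.008497 Ω
P = I²R = (10.2)² × 0.008497 = 0.884 W

0.884 W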